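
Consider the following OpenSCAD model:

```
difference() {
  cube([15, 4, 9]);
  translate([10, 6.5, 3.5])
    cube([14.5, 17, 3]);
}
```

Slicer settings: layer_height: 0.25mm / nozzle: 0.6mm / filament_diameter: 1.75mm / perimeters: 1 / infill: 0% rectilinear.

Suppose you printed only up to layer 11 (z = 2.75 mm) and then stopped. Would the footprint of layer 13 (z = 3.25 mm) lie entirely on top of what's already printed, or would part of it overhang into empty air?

entirely on top

Compare the two slices. At z = 2.75: the cube (footprint 15×4) is included at this height (area 60.00 mm²); the cube at (10, 6.5) is absent (z outside [3.5, 6.5]); Subtracting the remaining from the first: none of the subtracted shapes is present at this height, so the 15×4 cube is unchanged — area = 60.00 mm². At z = 3.25: the cube (footprint 15×4) is included at this height (area 60.00 mm²); the cube at (10, 6.5) does not reach this height (z outside [3.5, 6.5]); Taking the first minus the rest: none of the subtracted shapes is present at this height, so the 15×4 cube is unchanged — area = 60.00 mm². Checking containment: the cross-section at z = 3.25 is a subset of the cross-section at z = 2.75.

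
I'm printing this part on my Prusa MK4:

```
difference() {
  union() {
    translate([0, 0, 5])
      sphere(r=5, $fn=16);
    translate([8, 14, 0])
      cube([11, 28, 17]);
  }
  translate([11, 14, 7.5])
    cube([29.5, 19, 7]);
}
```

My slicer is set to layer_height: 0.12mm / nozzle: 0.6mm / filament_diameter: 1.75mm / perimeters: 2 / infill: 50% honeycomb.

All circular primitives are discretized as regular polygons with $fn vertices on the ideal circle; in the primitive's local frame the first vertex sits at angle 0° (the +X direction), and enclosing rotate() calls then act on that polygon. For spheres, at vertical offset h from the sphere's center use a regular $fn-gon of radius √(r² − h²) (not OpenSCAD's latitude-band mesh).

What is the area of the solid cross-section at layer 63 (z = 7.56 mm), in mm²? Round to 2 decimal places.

At z = 7.56 mm: the r=5 sphere contributes a regular 16-gon of circumradius √(5²−2.56²) = 4.295 (area = (16/2)·4.295²·sin(360°/16) = 56.47 mm²); the cube at (8, 14) is present — its section is the full 11×28 rectangle (area 308.00 mm²); Taking the union: the 2 present regions are separate (no shared area or edge), so areas and boundary lengths simply add and each stays a separate island — area = 364.47 mm²; the cube at (11, 14) (footprint 29.5×19) is included at this height (area 560.50 mm²); Subtracting the remaining from the first: starting from the result so far (364.47 mm²), the 29.5×19 cube at (11, 14) partially overlaps it — only the 152.00 mm² overlap (of its 560.50 mm²) is removed, clipping the outline — area = 212.47 mm². Overall, the cross-section has 2 separate islands. Net area = 212.47 mm².

212.47 mm²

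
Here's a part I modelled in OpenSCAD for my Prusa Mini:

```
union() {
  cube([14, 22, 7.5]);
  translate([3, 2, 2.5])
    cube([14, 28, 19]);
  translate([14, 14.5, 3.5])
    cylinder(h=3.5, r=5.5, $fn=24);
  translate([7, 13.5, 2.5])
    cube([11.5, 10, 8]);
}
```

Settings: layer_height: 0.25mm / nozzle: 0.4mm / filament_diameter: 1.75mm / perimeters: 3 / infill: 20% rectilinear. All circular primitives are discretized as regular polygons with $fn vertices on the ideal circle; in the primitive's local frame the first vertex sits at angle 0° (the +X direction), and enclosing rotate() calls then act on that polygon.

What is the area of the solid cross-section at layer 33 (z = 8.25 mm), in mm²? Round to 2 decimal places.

At z = 8.25 mm: the cube does not reach this height (z outside [0, 7.5]); the cube at (3, 2) is present — its section is the full 14×28 rectangle (area 392.00 mm²); the cylinder at (14, 14.5) is not intersected at this z (z outside [3.5, 7]); the cube at (7, 13.5) (footprint 11.5×10) is included at this height (area 115.00 mm²); Taking the union: the regions partially overlap — summed areas 507.00 mm² minus the doubly-counted overlap 100.00 mm² gives 407.00 mm² — area = 407.00 mm². Overall, the cross-section is a single solid region. Net area = 407.00 mm².

407.00 mm²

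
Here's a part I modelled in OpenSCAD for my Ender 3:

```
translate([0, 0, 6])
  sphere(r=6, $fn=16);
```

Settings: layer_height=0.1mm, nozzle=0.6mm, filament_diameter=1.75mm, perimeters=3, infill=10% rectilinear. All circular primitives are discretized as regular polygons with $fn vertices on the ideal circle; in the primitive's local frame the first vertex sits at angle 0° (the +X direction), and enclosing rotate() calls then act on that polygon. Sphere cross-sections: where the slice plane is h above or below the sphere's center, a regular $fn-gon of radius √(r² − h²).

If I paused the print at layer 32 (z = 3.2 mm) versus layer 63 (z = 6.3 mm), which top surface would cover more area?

layer 63 (z = 6.3 mm)

Layer 32 (z = 3.2): the r=6 sphere contributes a regular 16-gon of circumradius √(6²−2.8²) = 5.307 (area = (16/2)·5.307²·sin(360°/16) = 86.21 mm²). So its area = 86.21 mm². Layer 63 (z = 6.3): the r=6 sphere slices to a regular 16-gon of circumradius 5.992 (√(r²−h²) with h=0.3 from center) (area = (16/2)·5.992²·sin(360°/16) = 109.94 mm²). So its area = 109.94 mm². Layer 63 is larger (109.94 vs 86.21 mm²).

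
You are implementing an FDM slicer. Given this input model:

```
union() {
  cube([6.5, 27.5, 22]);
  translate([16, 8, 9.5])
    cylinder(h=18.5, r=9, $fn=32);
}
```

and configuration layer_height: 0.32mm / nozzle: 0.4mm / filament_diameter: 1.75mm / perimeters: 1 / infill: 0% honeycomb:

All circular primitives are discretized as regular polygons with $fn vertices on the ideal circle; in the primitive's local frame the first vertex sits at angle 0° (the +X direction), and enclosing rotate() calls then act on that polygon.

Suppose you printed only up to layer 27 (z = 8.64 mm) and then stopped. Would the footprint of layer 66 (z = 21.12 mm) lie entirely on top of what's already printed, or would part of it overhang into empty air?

Compare the two slices. At z = 8.64: the cube is present — its section is the full 6.5×27.5 rectangle (area 178.75 mm²); the cylinder at (16, 8) is absent (z outside [9.5, 28]); Taking the union: only the 6.5×27.5 cube is present, so the union is just that shape — area = 178.75 mm². At z = 21.12: the cube is present — its section is the full 6.5×27.5 rectangle (area 178.75 mm²); the r=9 cylinder at (16, 8) gives a regular 32-gon of circumradius 9 (constant along its height) (area = (32/2)·9.000²·sin(360°/32) = 252.84 mm²); Combining (union): the 2 present regions are separate (no shared area or edge), so areas and boundary lengths simply add and each stays a separate island — area = 431.59 mm². Checking containment: at z = 21.12 the cross-section extends beyond the z = 8.64 cross-section by about 252.84 mm².

part overhangs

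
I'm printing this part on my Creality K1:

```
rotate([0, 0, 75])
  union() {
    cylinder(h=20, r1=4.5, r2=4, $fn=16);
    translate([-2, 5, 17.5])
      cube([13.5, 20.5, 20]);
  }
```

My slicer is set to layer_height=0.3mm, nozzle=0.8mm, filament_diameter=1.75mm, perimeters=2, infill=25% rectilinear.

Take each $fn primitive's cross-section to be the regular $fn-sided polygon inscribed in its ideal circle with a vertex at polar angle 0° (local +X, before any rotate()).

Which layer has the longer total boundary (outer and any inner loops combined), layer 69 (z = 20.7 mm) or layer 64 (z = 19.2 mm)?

layer 64 (z = 19.2 mm)

Layer 69 (z = 20.7): the cone is not intersected at this z (z outside [0, 20]); the cube at (-2, 5) is present — its section is the full 13.5×20.5 rectangle (perimeter 68.00 mm); Combining (union): only the 13.5×20.5 cube at (-2, 5) is present, so the union is just that shape — boundary = 68.00 mm; (rotated 75° about Z; rotation is an isometry so areas/perimeters/island counts are preserved). So its perimeter = 68.00 mm. Layer 64 (z = 19.2): the cone: at t=0.960 of its height the radius interpolates to r₁+(r₂−r₁)t = 4.020, giving a regular 16-gon of that circumradius (perimeter = 2·16·4.020·sin(180°/16) = 25.10 mm); the cube at (-2, 5) (footprint 13.5×20.5) is included at this height (perimeter 68.00 mm); Taking the union: the 2 present regions are separate (no shared area or edge), so areas and boundary lengths simply add and each stays a separate island — boundary = 93.10 mm; (rotated 75° about Z; rotation is an isometry so areas/perimeters/island counts are preserved). So its perimeter = 93.10 mm. Layer 64 is larger (93.10 vs 68.00 mm).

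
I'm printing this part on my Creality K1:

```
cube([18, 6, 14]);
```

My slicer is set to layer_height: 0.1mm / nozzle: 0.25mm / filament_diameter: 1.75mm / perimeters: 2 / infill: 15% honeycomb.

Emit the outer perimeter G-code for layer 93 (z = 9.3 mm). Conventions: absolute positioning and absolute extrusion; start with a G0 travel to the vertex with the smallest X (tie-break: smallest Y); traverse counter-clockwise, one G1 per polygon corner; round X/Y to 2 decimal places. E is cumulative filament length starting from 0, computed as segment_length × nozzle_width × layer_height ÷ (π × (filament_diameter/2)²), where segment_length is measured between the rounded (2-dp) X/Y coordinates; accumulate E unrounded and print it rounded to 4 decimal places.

At z = 9.3 mm: the cube (footprint 18×6) is included at this height. The outline is a single polygon with 4 vertices. Extrusion per mm of travel: 0.25 × 0.1 / (π × 0.875²) = 0.010394. Accumulating E over each segment gives final E = 0.4989.

G0 X0.00 Y0.00 Z9.30
G1 X18.00 Y0.00 E0.1871
G1 X18.00 Y6.00 E0.2495
G1 X0.00 Y6.00 E0.4365
G1 X0.00 Y0.00 E0.4989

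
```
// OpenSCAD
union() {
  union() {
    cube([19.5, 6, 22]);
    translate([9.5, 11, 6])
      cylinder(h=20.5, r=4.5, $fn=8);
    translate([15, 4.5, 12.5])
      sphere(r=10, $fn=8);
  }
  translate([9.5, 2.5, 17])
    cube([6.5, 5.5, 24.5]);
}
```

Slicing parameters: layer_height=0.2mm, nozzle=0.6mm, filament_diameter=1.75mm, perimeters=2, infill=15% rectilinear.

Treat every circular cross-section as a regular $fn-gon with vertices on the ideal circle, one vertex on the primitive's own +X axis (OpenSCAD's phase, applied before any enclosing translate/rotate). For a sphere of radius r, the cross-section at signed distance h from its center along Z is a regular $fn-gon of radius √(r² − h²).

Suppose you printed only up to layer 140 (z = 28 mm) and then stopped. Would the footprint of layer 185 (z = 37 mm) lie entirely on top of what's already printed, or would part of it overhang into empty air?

Compare the two slices. At z = 28: the cube is absent (z outside [0, 22]); the cylinder at (9.5, 11) is absent (z outside [6, 26.5]); the sphere at (15, 4.5) is absent (|z−center|=15.500 > r=10); Taking the union: nothing is present at this height; the cube at (9.5, 2.5) is present — its section is the full 6.5×5.5 rectangle (area 35.75 mm²); Combining (union): only the 6.5×5.5 cube at (9.5, 2.5) is present, so the union is just that shape — area = 35.75 mm². At z = 37: the cube is absent (z outside [0, 22]); the cylinder at (9.5, 11) does not reach this height (z outside [6, 26.5]); the sphere at (15, 4.5) is not intersected at this z (|z−center|=24.500 > r=10); Combining (union): nothing is present at this height; the cube at (9.5, 2.5) (footprint 6.5×5.5) is included at this height (area 35.75 mm²); Taking the union: only the 6.5×5.5 cube at (9.5, 2.5) is present, so the union is just that shape — area = 35.75 mm². Checking containment: the cross-section at z = 37 is a subset of the cross-section at z = 28.

entirely on top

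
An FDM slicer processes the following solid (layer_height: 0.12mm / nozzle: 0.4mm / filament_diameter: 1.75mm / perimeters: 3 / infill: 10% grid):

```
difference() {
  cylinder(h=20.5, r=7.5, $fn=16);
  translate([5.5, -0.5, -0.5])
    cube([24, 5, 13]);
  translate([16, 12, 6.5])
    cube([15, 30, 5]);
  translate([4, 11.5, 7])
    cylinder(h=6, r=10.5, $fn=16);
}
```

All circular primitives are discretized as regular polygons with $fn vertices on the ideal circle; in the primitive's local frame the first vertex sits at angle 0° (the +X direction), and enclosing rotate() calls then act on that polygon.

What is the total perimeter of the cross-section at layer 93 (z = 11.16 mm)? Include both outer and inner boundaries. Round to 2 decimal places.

45.12 mm

At z = 11.16 mm: the r=7.5 cylinder gives a regular 16-gon of circumradius 7.5 (constant along its height) (perimeter = 2·16·7.500·sin(180°/16) = 46.82 mm); the cube at (5.5, -0.5) (footprint 24×5) is included at this height (perimeter 58.00 mm); the 15×30 cube at (16, 12) contributes its full rectangle (perimeter 90.00 mm); the r=10.5 cylinder at (4, 11.5) contributes a regular 16-gon of circumradius 10.5 (perimeter = 2·16·10.500·sin(180°/16) = 65.55 mm); Subtracting the remaining from the first: starting from the r=7.5 cylinder, the 24×5 cube at (5.5, -0.5) partially overlaps it — only the 7.34 mm² overlap (of its 120.00 mm²) is removed, clipping the outline; the 15×30 cube at (16, 12) misses the remaining region (no effect); the r=10.5 cylinder at (4, 11.5) partially overlaps it — only the 45.21 mm² overlap (of its 337.53 mm²) is removed, clipping the outline — boundary = 45.12 mm. Overall, the cross-section is a single solid region. Total boundary length (outer) = 45.12 mm.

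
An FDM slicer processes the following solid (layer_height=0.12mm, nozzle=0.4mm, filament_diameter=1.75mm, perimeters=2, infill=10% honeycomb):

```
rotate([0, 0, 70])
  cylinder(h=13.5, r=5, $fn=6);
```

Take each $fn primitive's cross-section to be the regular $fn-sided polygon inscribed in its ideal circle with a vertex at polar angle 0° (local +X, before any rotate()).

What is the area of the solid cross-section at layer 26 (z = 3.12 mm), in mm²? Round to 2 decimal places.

64.95 mm²

At z = 3.12 mm: the r=5 cylinder contributes a regular 6-gon of circumradius 5 (area = (6/2)·5.000²·sin(360°/6) = 64.95 mm²); (rotated 70° about Z; rotation is an isometry so areas/perimeters/island counts are preserved). Overall, the cross-section is a single solid region. Net area = 64.95 mm².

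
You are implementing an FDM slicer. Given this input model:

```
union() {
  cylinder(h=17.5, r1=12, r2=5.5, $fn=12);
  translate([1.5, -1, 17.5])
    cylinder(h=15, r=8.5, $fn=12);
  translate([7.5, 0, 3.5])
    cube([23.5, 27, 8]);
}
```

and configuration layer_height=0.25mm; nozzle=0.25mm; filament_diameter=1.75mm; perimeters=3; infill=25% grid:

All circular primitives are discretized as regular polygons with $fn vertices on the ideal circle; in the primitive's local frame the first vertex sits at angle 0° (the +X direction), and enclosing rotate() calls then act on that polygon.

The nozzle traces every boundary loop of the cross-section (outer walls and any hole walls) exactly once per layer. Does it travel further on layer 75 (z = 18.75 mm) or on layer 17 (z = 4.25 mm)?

layer 17 (z = 4.25 mm)

Layer 75 (z = 18.75): the cone does not reach this height (z outside [0, 17.5]); the r=8.5 cylinder at (1.5, -1) gives a regular 12-gon of circumradius 8.5 (constant along its height) (perimeter = 2·12·8.500·sin(180°/12) = 52.80 mm); the cube at (7.5, 0) is absent (z outside [3.5, 11.5]); Combining (union): only the r=8.5 cylinder at (1.5, -1) is present, so the union is just that shape — boundary = 52.80 mm. So its perimeter = 52.80 mm. Layer 17 (z = 4.25): the cone (r1=12→r2=5.5) has section circumradius 10.421 here — a regular 12-gon (perimeter = 2·12·10.421·sin(180°/12) = 64.73 mm); the cylinder at (1.5, -1) is absent (z outside [17.5, 32.5]); the cube at (7.5, 0) is present — its section is the full 23.5×27 rectangle (perimeter 101.00 mm); Merging all regions: the regions partially overlap (shared area 12.75 mm²), so the edge portions inside another operand are dropped and the merged outline is re-measured after clipping — boundary = 148.53 mm. So its perimeter = 148.53 mm. Layer 17 is larger (148.53 vs 52.80 mm).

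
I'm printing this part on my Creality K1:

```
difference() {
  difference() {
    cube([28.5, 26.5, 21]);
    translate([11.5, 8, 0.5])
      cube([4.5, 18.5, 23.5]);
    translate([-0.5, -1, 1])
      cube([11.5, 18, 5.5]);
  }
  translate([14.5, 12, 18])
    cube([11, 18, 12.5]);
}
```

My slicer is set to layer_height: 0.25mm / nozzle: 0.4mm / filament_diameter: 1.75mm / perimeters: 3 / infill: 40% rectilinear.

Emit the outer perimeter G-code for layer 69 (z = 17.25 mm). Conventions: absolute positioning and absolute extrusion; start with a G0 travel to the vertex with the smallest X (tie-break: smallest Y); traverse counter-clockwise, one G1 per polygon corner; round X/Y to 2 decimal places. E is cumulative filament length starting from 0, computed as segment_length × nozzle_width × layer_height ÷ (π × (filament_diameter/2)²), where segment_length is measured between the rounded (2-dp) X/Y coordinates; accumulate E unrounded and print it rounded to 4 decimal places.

G0 X0.00 Y0.00 Z17.25
G1 X28.50 Y0.00 E1.1849
G1 X28.50 Y26.50 E2.2866
G1 X16.00 Y26.50 E2.8063
G1 X16.00 Y8.00 E3.5755
G1 X11.50 Y8.00 E3.7626
G1 X11.50 Y26.50 E4.5317
G1 X0.00 Y26.50 E5.0098
G1 X0.00 Y0.00 E6.1115

At z = 17.25 mm: the cube is present — its section is the full 28.5×26.5 rectangle; the 4.5×18.5 cube at (11.5, 8) contributes its full rectangle; the cube at (-0.5, -1) does not reach this height (z outside [1, 6.5]); After the difference (first − rest): starting from the 28.5×26.5 cube, the 4.5×18.5 cube at (11.5, 8) lies inside it touching the edge (removes its full 83.25 mm²) — 1 connected region; the cube at (14.5, 12) is absent (z outside [18, 30.5]); Taking the first minus the rest: none of the subtracted shapes is present at this height, so that combined region is unchanged — 1 connected region. The outline is a single polygon with 8 vertices. Extrusion per mm of travel: 0.4 × 0.25 / (π × 0.875²) = 0.041575. Accumulating E over each segment gives final E = 6.1115.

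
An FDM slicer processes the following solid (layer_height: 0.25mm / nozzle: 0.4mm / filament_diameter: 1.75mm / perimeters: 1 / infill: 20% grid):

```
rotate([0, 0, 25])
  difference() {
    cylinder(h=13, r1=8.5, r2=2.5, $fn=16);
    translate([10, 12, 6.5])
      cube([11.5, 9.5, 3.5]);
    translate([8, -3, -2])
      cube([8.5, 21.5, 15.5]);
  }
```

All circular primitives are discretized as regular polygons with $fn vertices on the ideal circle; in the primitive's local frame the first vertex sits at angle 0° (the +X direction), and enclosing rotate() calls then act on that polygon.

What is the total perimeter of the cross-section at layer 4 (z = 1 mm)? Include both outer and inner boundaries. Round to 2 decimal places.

50.18 mm

At z = 1 mm: the cone contributes a regular 16-gon of circumradius 8.038 (interpolated between r1=8.5 and r2=2.5 at t=0.077) (perimeter = 2·16·8.038·sin(180°/16) = 50.18 mm); the cube at (10, 12) does not reach this height (z outside [6.5, 10]); the cube at (8, -3) (footprint 8.5×21.5) is included at this height (perimeter 60.00 mm); After the difference (first − rest): starting from the cone, the 8.5×21.5 cube at (8, -3) partially overlaps it — only the 0.01 mm² overlap (of its 182.75 mm²) is removed, clipping the outline — boundary = 50.18 mm; (rotated 25° about Z; rotation is an isometry so areas/perimeters/island counts are preserved). Overall, the cross-section is a single solid region. Total boundary length (outer) = 50.18 mm.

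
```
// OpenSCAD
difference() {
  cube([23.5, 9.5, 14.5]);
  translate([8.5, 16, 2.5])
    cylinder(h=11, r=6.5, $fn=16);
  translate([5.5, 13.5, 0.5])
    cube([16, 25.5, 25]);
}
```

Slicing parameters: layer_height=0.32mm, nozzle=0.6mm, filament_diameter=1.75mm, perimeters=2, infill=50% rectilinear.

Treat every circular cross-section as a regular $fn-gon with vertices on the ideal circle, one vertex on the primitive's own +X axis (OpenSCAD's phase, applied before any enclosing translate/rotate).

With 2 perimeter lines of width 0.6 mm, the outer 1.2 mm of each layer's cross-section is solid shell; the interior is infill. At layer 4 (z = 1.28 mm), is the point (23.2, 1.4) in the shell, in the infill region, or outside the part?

shell

At z = 1.28 mm: the 23.5×9.5 cube contributes its full rectangle; the cylinder at (8.5, 16) does not reach this height (z outside [2.5, 13.5]); the 16×25.5 cube at (5.5, 13.5) contributes its full rectangle; Subtracting the remaining from the first: starting from the 23.5×9.5 cube, the 16×25.5 cube at (5.5, 13.5) misses the remaining region (no effect) — 1 connected region. Overall, the cross-section is a single solid region. The nearest boundary edge runs (23.50, 9.50)→(23.50, 0.00); distance from the point to it = 0.30 mm. The point is inside the cross-section, 0.30 mm from the nearest boundary — within the 1.2 mm shell band (2 × 0.6).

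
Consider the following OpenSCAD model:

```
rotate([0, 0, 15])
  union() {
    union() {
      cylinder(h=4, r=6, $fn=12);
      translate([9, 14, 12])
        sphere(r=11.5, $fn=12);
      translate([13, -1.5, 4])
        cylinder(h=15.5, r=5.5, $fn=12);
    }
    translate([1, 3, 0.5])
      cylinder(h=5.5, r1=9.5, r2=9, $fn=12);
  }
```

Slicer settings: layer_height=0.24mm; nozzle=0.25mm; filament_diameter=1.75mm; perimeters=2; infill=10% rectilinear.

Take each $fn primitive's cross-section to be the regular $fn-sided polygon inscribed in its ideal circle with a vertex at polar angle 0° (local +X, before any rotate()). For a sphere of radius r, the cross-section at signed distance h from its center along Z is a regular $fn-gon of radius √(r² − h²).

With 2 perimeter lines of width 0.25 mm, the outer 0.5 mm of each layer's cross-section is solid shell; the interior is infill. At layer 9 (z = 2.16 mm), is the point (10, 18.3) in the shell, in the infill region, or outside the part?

shell

At z = 2.16 mm: the cylinder: section is a regular 12-gon, circumradius r=6; the sphere at (9, 14): section is a regular 12-gon, circumradius = √(r²−h²) = √(11.5²−9.84²) = 5.952; the cylinder at (13, -1.5) is not intersected at this z (z outside [4, 19.5]); Merging all regions: the 2 present regions are separate (no shared area or edge), so areas and boundary lengths simply add and each stays a separate island — 2 connected regions; the cone at (1, 3): at t=0.302 of its height the radius interpolates to r₁+(r₂−r₁)t = 9.349, giving a regular 12-gon of that circumradius; Combining (union): the regions partially overlap (shared area 113.43 mm²), so overlapping operands fuse into one piece — 1 connected region; (whole slice rotated 15° about Z — lengths, areas and connectivity unchanged). Overall, the cross-section is a single solid region. Undo the 15° rotation: the query point maps to (14.396, 15.088) in the un-rotated model frame. The nearest boundary edge runs (14.15, 16.98)→(14.95, 14.00); distance from the point to it = 0.26 mm. The point is inside the cross-section, 0.26 mm from the nearest boundary — within the 0.5 mm shell band (2 × 0.25).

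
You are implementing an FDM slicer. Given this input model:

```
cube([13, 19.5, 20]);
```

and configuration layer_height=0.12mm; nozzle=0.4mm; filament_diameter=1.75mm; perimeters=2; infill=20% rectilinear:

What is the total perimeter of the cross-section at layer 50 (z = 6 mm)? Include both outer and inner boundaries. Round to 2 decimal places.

At z = 6 mm: the cube (footprint 13×19.5) is included at this height (perimeter 65.00 mm). Overall, the cross-section is a single solid region. Total boundary length (outer) = 65.00 mm.

65.00 mm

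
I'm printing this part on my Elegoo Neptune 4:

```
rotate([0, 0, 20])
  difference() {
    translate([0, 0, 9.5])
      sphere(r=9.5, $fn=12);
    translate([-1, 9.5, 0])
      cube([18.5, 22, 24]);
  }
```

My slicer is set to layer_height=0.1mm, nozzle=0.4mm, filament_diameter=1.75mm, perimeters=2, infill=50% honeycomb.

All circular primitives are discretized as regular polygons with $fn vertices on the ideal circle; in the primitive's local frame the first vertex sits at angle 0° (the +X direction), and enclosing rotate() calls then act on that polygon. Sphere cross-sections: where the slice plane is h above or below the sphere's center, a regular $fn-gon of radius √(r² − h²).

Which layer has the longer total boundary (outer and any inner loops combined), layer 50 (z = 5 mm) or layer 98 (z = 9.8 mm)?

Layer 50 (z = 5): the r=9.5 sphere contributes a regular 12-gon of circumradius √(9.5²−4.5²) = 8.367 (perimeter = 2·12·8.367·sin(180°/12) = 51.97 mm); the cube at (-1, 9.5) is present — its section is the full 18.5×22 rectangle (perimeter 81.00 mm); After the difference (first − rest): starting from the r=9.5 sphere, the 18.5×22 cube at (-1, 9.5) misses the remaining region (no effect) — boundary = 51.97 mm; (whole slice rotated 20° about Z — lengths, areas and connectivity unchanged). So its perimeter = 51.97 mm. Layer 98 (z = 9.8): the sphere: section is a regular 12-gon, circumradius = √(r²−h²) = √(9.5²−0.3²) = 9.495 (perimeter = 2·12·9.495·sin(180°/12) = 58.98 mm); the 18.5×22 cube at (-1, 9.5) contributes its full rectangle (perimeter 81.00 mm); After the difference (first − rest): starting from the r=9.5 sphere, the 18.5×22 cube at (-1, 9.5) misses the remaining region (no effect) — boundary = 58.98 mm; (whole slice rotated 20° about Z — lengths, areas and connectivity unchanged). So its perimeter = 58.98 mm. Layer 98 is larger (58.98 vs 51.97 mm).

layer 98 (z = 9.8 mm)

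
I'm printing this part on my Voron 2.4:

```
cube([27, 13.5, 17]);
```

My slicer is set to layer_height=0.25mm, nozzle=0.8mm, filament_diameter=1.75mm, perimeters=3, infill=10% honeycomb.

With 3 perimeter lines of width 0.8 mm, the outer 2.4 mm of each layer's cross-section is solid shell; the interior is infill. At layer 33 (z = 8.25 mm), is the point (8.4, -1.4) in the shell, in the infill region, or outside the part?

At z = 8.25 mm: the cube (footprint 27×13.5) is included at this height. Overall, the cross-section is a single solid region. The nearest boundary edge runs (0.00, 0.00)→(27.00, 0.00); distance from the point to it = 1.40 mm. The point is not inside any of the regions above, so it lies outside the cross-section (1.40 mm from the nearest boundary).

outside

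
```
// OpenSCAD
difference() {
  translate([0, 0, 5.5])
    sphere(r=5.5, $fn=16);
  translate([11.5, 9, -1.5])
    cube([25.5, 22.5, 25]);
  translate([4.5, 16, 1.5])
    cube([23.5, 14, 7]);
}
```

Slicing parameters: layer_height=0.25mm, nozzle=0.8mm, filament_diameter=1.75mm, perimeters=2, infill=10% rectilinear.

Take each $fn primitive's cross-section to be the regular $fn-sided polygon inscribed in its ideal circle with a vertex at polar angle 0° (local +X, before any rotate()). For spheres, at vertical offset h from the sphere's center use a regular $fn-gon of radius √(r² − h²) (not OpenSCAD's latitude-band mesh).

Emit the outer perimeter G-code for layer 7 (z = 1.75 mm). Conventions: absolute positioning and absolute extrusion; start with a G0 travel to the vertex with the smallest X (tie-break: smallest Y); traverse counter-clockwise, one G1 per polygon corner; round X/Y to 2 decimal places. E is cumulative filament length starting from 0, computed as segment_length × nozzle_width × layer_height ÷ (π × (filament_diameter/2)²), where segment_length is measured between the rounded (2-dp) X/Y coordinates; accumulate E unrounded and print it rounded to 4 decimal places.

At z = 1.75 mm: the r=5.5 sphere slices to a regular 16-gon of circumradius 4.023 (√(r²−h²) with h=3.75 from center); the 25.5×22.5 cube at (11.5, 9) contributes its full rectangle; the 23.5×14 cube at (4.5, 16) contributes its full rectangle; Taking the first minus the rest: starting from the r=5.5 sphere, the 25.5×22.5 cube at (11.5, 9) misses the remaining region (no effect); the 23.5×14 cube at (4.5, 16) misses the remaining region (no effect) — 1 connected region. The outline is a single polygon with 16 vertices. Extrusion per mm of travel: 0.8 × 0.25 / (π × 0.875²) = 0.083150. Accumulating E over each segment gives final E = 2.0879.

G0 X-4.02 Y0.00 Z1.75
G1 X-3.72 Y-1.54 E0.1305
G1 X-2.84 Y-2.84 E0.2610
G1 X-1.54 Y-3.72 E0.3915
G1 X0.00 Y-4.02 E0.5220
G1 X1.54 Y-3.72 E0.6524
G1 X2.84 Y-2.84 E0.7830
G1 X3.72 Y-1.54 E0.9135
G1 X4.02 Y0.00 E1.0440
G1 X3.72 Y1.54 E1.1744
G1 X2.84 Y2.84 E1.3050
G1 X1.54 Y3.72 E1.4355
G1 X0.00 Y4.02 E1.5659
G1 X-1.54 Y3.72 E1.6964
G1 X-2.84 Y2.84 E1.8269
G1 X-3.72 Y1.54 E1.9575
G1 X-4.02 Y0.00 E2.0879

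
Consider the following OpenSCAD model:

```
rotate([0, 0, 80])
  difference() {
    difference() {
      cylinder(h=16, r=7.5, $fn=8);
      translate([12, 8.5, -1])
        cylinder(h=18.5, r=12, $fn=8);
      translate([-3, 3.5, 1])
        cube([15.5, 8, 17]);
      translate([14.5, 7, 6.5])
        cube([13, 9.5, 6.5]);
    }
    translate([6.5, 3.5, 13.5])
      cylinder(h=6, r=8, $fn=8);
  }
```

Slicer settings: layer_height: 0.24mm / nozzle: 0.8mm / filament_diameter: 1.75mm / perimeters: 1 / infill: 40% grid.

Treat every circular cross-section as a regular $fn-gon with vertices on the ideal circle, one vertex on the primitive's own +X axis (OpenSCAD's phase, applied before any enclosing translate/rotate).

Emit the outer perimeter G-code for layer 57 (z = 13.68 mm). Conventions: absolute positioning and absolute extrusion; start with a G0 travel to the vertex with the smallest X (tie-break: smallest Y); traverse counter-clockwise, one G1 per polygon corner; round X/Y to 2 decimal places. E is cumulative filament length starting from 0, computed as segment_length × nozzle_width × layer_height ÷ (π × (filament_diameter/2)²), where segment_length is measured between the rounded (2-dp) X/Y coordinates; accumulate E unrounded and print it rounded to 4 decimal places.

At z = 13.68 mm: the cylinder: section is a regular 8-gon, circumradius r=7.5; the cylinder at (12, 8.5): section is a regular 8-gon, circumradius r=12; the cube at (-3, 3.5) (footprint 15.5×8) is included at this height; the cube at (14.5, 7) is absent (z outside [6.5, 13]); Subtracting the remaining from the first: starting from the r=7.5 cylinder, the r=12 cylinder at (12, 8.5) partially overlaps it — only the 27.82 mm² overlap (of its 407.29 mm²) is removed, clipping the outline; the 15.5×8 cube at (-3, 3.5) partially overlaps it — only the 15.06 mm² overlap (of its 124.00 mm²) is removed, clipping the outline — 1 connected region; the r=8 cylinder at (6.5, 3.5) contributes a regular 8-gon of circumradius 8; Subtracting the remaining from the first: starting from the result so far, the r=8 cylinder at (6.5, 3.5) partially overlaps it — only the 29.97 mm² overlap (of its 181.02 mm²) is removed, clipping the outline — 1 connected region; (rotated 80° about Z; rotation is an isometry so areas/perimeters/island counts are preserved). The outline is a single polygon with 10 vertices. Extrusion per mm of travel: 0.8 × 0.24 / (π × 0.875²) = 0.079824. Accumulating E over each segment gives final E = 3.3810.

G0 X-6.68 Y-1.87 Z13.68
G1 X-6.14 Y-4.30 E0.1987
G1 X-1.30 Y-7.39 E0.6571
G1 X4.30 Y-6.14 E1.1151
G1 X7.39 Y-1.30 E1.5735
G1 X6.14 Y4.30 E2.0315
G1 X5.13 Y4.95 E2.1274
G1 X2.27 Y0.46 E2.5523
G1 X-3.71 Y-0.87 E3.0413
G1 X-3.97 Y-2.35 E3.1613
G1 X-6.68 Y-1.87 E3.3810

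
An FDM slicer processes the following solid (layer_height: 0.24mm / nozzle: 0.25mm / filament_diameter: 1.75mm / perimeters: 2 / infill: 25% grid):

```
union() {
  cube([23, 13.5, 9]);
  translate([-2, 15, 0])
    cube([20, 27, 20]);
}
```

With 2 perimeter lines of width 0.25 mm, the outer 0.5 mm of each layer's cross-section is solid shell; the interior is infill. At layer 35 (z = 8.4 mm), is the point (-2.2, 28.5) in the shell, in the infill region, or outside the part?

outside

At z = 8.4 mm: the cube (footprint 23×13.5) is included at this height; the 20×27 cube at (-2, 15) contributes its full rectangle; Taking the union: the 2 present regions are separate (no shared area or edge), so areas and boundary lengths simply add and each stays a separate island — 2 connected regions. Overall, the cross-section has 2 separate islands. The nearest boundary edge runs (-2.00, 15.00)→(-2.00, 42.00); distance from the point to it = 0.20 mm. The point is not inside any of the regions above, so it lies outside the cross-section (0.20 mm from the nearest boundary).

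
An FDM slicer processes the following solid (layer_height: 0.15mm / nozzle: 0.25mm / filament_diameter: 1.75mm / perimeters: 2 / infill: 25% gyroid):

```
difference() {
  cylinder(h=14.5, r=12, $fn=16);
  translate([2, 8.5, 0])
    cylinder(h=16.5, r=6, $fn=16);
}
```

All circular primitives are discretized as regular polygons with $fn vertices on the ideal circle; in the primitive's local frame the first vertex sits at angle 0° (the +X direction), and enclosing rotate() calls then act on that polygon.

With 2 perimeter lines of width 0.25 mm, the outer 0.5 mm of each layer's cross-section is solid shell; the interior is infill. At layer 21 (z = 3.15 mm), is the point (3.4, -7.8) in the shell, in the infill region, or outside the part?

infill

At z = 3.15 mm: the r=12 cylinder gives a regular 16-gon of circumradius 12 (constant along its height); the cylinder at (2, 8.5): section is a regular 16-gon, circumradius r=6; After the difference (first − rest): starting from the r=12 cylinder, the r=6 cylinder at (2, 8.5) partially overlaps it — only the 85.59 mm² overlap (of its 110.21 mm²) is removed, clipping the outline — 1 connected region. Overall, the cross-section is a single solid region. The nearest boundary edge runs (8.49, -8.49)→(4.59, -11.09); distance from the point to it = 3.40 mm. The point is inside the cross-section and 3.40 mm from the nearest boundary — more than the 0.5 mm shell width (2 × 0.25), so it's in the infill interior.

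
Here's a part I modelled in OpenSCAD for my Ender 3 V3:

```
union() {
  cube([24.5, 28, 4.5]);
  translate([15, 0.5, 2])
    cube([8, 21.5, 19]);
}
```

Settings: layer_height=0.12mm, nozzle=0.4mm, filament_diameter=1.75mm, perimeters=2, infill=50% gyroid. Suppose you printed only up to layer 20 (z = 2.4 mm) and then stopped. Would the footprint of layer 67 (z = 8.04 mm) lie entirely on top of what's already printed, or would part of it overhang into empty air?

entirely on top

Compare the two slices. At z = 2.4: the cube (footprint 24.5×28) is included at this height (area 686.00 mm²); the cube at (15, 0.5) (footprint 8×21.5) is included at this height (area 172.00 mm²); Taking the union: the 8×21.5 cube at (15, 0.5) lies entirely inside the 24.5×28 cube, so the union is just the 24.5×28 cube — area = 686.00 mm². At z = 8.04: the cube does not reach this height (z outside [0, 4.5]); the cube at (15, 0.5) is present — its section is the full 8×21.5 rectangle (area 172.00 mm²); Combining (union): only the 8×21.5 cube at (15, 0.5) is present, so the union is just that shape — area = 172.00 mm². Checking containment: the cross-section at z = 8.04 is a subset of the cross-section at z = 2.4.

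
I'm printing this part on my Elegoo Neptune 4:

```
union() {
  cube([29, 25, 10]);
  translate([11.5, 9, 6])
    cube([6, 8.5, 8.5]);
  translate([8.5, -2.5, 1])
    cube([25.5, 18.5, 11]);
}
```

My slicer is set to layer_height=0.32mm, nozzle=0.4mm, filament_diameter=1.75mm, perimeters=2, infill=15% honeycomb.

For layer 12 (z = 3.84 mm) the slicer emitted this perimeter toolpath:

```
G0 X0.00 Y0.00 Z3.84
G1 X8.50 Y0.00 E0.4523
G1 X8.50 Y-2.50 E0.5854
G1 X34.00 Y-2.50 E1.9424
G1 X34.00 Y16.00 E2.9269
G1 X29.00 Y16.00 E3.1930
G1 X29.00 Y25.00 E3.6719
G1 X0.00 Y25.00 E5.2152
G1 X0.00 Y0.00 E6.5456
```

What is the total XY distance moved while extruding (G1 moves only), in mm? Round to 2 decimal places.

Sum the Euclidean lengths of each G1 segment: total = 123.00 mm.

123.00 mm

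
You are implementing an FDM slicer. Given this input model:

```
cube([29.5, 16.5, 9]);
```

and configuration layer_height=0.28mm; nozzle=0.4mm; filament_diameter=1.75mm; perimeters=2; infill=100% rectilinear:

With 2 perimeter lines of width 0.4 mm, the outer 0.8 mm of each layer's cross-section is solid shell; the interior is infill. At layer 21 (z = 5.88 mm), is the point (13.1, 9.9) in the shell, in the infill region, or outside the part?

infill

At z = 5.88 mm: the cube is present — its section is the full 29.5×16.5 rectangle. Overall, the cross-section is a single solid region. The nearest boundary edge runs (29.50, 16.50)→(0.00, 16.50); distance from the point to it = 6.60 mm. The point is inside the cross-section and 6.60 mm from the nearest boundary — more than the 0.8 mm shell width (2 × 0.4), so it's in the infill interior.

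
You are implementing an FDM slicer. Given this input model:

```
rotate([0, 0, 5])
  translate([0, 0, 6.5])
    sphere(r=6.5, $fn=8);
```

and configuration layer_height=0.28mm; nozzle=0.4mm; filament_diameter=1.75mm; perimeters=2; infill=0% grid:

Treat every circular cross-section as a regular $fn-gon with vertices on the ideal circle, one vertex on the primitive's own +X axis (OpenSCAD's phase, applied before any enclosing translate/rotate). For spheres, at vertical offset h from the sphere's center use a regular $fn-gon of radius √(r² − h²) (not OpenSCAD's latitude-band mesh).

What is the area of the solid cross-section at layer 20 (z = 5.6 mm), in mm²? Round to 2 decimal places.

117.21 mm²

At z = 5.6 mm: the sphere: section is a regular 8-gon, circumradius = √(r²−h²) = √(6.5²−0.9²) = 6.437 (area = (8/2)·6.437²·sin(360°/8) = 117.21 mm²); (whole slice rotated 5° about Z — lengths, areas and connectivity unchanged). Overall, the cross-section is a single solid region. Net area = 117.21 mm².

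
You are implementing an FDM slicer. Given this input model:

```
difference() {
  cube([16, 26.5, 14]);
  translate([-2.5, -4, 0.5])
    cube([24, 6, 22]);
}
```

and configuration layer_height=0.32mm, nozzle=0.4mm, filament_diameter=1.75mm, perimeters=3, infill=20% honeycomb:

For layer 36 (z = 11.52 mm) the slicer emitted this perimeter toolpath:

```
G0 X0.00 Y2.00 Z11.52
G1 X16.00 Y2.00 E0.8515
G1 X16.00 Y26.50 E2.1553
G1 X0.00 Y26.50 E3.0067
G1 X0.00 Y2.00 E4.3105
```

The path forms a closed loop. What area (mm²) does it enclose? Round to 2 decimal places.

Apply the shoelace formula to the sequence of (X, Y) vertices; enclosed area = 392.00 mm².

392.00 mm²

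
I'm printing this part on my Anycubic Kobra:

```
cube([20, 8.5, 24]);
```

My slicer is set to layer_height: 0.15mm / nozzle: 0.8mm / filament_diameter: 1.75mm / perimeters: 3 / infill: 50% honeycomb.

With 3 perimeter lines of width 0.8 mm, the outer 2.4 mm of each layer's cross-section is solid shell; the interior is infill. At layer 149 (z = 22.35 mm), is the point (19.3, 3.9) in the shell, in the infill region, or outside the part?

shell

At z = 22.35 mm: the cube (footprint 20×8.5) is included at this height. Overall, the cross-section is a single solid region. The nearest boundary edge runs (20.00, 0.00)→(20.00, 8.50); distance from the point to it = 0.70 mm. The point is inside the cross-section, 0.70 mm from the nearest boundary — within the 2.4 mm shell band (3 × 0.8).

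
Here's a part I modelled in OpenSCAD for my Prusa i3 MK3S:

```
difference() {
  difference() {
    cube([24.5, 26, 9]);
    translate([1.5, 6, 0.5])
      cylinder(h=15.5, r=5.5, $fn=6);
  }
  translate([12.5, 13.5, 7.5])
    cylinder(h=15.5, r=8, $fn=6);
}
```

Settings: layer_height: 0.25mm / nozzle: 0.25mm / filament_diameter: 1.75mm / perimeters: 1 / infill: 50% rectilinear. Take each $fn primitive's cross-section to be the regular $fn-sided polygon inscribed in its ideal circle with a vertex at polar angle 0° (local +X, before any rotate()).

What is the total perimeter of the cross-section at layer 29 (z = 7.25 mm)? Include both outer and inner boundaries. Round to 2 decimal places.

110.97 mm

At z = 7.25 mm: the 24.5×26 cube contributes its full rectangle (perimeter 101.00 mm); the r=5.5 cylinder at (1.5, 6) gives a regular 6-gon of circumradius 5.5 (constant along its height) (perimeter = 2·6·5.500·sin(180°/6) = 33.00 mm); Subtracting the remaining from the first: starting from the 24.5×26 cube, the r=5.5 cylinder at (1.5, 6) partially overlaps it — only the 53.59 mm² overlap (of its 78.59 mm²) is removed, clipping the outline — boundary = 110.97 mm; the cylinder at (12.5, 13.5) is not intersected at this z (z outside [7.5, 23]); After the difference (first − rest): none of the subtracted shapes is present at this height, so that combined region is unchanged — boundary = 110.97 mm. Overall, the cross-section is a single solid region. Total boundary length (outer) = 110.97 mm.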